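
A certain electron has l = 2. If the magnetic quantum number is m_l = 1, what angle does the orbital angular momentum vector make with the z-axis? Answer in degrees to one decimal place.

|L| = ℏ√(l(l+1)) = √6 ℏ.
L_z = m_l ℏ = 1ℏ.
cos θ = L_z/|L| = 1/√6, so θ ≈ 65.9°.

θ ≈ 65.9°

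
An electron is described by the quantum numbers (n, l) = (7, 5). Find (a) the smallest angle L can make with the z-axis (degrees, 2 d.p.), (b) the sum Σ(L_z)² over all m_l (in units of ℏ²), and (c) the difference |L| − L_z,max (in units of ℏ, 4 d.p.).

θ_min ≈ 24.09°; Σ(L_z)² = 110 ℏ²; |L|−L_z,max ≈ 0.4772ℏ

cos θ_min = 5/√30, so θ_min ≈ 24.09°.
Σ m_l² = 110, so Σ(L_z)² = 110 ℏ².
|L| − L_z,max = (√30 − 5)ℏ ≈ 0.4772ℏ.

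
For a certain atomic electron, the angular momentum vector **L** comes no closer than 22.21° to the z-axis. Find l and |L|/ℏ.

cos²θ_min = l/(l+1) = 0.8571.
Thus l = 0.8571/(1 − 0.8571) ≈ 6.
Then |L| = ℏ√(6·7) = √42 ℏ.

l = 6, |L| = √42 ℏ ≈ 6.481ℏ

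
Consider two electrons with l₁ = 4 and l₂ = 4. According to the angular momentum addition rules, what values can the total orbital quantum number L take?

The total orbital quantum number L ranges from |l₁ − l₂| to l₁ + l₂ in integer steps.
So L can be 0, 1, 2, 3, 4, 5, 6, 7, 8.

L = 0, 1, 2, 3, 4, 5, 6, 7, 8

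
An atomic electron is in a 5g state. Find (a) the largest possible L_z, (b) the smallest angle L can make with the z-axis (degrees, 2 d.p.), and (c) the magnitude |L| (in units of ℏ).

L_z,max = 4ℏ; θ_min ≈ 26.57°; |L| = 2√5 ℏ ≈ 4.472ℏ

The 5g subshell has l = 4.
L_z,max = lℏ = 4ℏ.
cos θ_min = 4/√20, so θ_min ≈ 26.57°.
|L| = ℏ√(4·5) = 2√5 ℏ ≈ 4.472ℏ.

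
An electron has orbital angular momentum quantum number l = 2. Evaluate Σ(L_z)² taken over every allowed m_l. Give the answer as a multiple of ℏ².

m_l runs from −2 to 2, i.e. {-2, -1, 0, 1, 2}.
Σ m_l² = l(l+1)(2l+1)/3 = 2·3·5/3 = 10.

Σ(L_z)² = 10 ℏ²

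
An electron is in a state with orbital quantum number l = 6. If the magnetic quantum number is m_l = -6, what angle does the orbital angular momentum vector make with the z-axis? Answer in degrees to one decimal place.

|L|² = l(l+1)ℏ² = 42ℏ², so |L| = √42 ℏ.
L_z = m_l ℏ = −6ℏ.
cos θ = L_z/|L| = -6/√42, so θ ≈ 157.8°.

θ ≈ 157.8°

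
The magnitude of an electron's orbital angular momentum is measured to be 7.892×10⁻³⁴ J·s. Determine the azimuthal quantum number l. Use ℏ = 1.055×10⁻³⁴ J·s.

|L|/ℏ = (7.892×10⁻³⁴)/(1.055×10⁻³⁴) ≈ 7.481.
Set l(l+1) = 55.96; the integer solution is l = 7.

l = 7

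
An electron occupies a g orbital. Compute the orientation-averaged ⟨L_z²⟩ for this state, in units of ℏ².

The letter g corresponds to l = 4.
m_l ∈ {-4, -3, -2, -1, 0, 1, 2, 3, 4}.
⟨L_z²⟩ = ℏ²·l(l+1)/3 = 6.667ℏ².

⟨L_z²⟩ = 6.667 ℏ²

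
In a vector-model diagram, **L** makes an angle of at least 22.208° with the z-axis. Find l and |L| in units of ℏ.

l = 6, |L| = √42 ℏ ≈ 6.481ℏ

cos²θ_min = l/(l+1) = 0.8571.
l = cos²θ/sin²θ ≈ 6.
Then |L| = ℏ√(6·7) = √42 ℏ.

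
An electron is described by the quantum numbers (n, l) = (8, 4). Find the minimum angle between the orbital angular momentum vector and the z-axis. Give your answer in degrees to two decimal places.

|L|² = l(l+1)ℏ² = 20ℏ², so |L| = 2√5 ℏ.
The smallest angle corresponds to the largest L_z, i.e. m_l = l = 4, giving L_z = 4ℏ.
cos θ_min = 4/√20, so θ_min ≈ 26.57°.

θ_min ≈ 26.57°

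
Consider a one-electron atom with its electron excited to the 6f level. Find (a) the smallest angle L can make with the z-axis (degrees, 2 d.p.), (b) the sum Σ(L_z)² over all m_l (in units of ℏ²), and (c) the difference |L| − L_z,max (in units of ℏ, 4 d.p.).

θ_min ≈ 30.00°; Σ(L_z)² = 28 ℏ²; |L|−L_z,max ≈ 0.4641ℏ

The 6f level has l = 3.
cos θ_min = 3/√12, so θ_min ≈ 30.00°.
Σ m_l² = 28, so Σ(L_z)² = 28 ℏ².
|L| − L_z,max = (2√3 − 3)ℏ ≈ 0.4641ℏ.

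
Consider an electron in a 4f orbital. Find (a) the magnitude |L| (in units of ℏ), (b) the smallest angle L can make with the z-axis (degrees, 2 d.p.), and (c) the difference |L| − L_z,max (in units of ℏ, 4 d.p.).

The 4f subshell has l = 3.
|L| = ℏ√(3·4) = 2√3 ℏ ≈ 3.464ℏ.
cos θ_min = 3/√12, so θ_min ≈ 30.00°.
|L| − L_z,max = (2√3 − 3)ℏ ≈ 0.4641ℏ.

|L| = 2√3 ℏ ≈ 3.464ℏ; θ_min ≈ 30.00°; |L|−L_z,max ≈ 0.4641ℏ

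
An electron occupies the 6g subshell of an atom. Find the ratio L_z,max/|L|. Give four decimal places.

L_z,max/|L| = 0.8944

The 6g subshell has l = 4.
|L| = 2√5 ℏ ≈ 4.4721ℏ, while L_z,max = lℏ = 4ℏ.
L_z,max/|L| = 4/√20 = 0.8944.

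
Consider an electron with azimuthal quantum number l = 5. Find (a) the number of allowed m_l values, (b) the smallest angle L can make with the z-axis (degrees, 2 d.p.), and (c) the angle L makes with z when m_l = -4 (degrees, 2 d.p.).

There are 2l+1 = 11 values of m_l.
cos θ_min = 5/√30, so θ_min ≈ 24.09°.
For m_l = -4: cos θ = -4/√30, θ ≈ 136.91°.

11 values; θ_min ≈ 24.09°; θ(m_l=-4) ≈ 136.91°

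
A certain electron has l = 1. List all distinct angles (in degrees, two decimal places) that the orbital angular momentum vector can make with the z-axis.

θ ∈ {45.00°, 90.00°, 135.00°}

|L| = ℏ√(l(l+1)) = √2 ℏ.
cos θ = m_l/√2 for each m_l ∈ {-1, 0, 1}.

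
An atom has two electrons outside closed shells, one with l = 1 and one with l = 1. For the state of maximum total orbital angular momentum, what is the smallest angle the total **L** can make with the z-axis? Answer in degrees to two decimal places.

By the triangle rule, |l₁ − l₂| ≤ L ≤ l₁ + l₂.
L ∈ {0, 1, 2}.
The maximum is L = 2, with |L_tot| = ℏ√(2·3) = √6 ℏ.
The minimum angle with z is arccos(2/√6) ≈ 35.26°.

θ_min ≈ 35.26°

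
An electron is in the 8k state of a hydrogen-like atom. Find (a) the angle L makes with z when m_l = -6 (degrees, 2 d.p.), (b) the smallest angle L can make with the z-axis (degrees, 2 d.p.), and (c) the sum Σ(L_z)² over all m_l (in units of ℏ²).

8k means n = 8, l = 7.
For m_l = -6: cos θ = -6/√56, θ ≈ 143.30°.
cos θ_min = 7/√56, so θ_min ≈ 20.70°.
Σ m_l² = 280, so Σ(L_z)² = 280 ℏ².

θ(m_l=-6) ≈ 143.30°; θ_min ≈ 20.70°; Σ(L_z)² = 280 ℏ²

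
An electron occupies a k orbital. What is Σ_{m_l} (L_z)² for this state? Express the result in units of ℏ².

Σ(L_z)² = 280 ℏ²

A k state has l = 7.
The allowed m_l values are -7, -6, -5, -4, -3, -2, -1, 0, 1, 2, 3, 4, 5, 6, 7.
Summing m² from −7 to 7: Σ m_l² = 280.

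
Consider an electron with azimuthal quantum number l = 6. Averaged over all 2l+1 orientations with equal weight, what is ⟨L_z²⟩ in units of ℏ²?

The allowed m_l values are -6, -5, -4, -3, -2, -1, 0, 1, 2, 3, 4, 5, 6.
⟨L_z²⟩ = ℏ²·(Σ m_l²)/(2l+1) = ℏ²·182/13 = 14ℏ².

⟨L_z²⟩ = 14 ℏ²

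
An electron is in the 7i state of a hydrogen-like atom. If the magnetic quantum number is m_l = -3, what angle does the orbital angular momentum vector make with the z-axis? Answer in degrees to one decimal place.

The 7i subshell has l = 6.
|L| = ℏ√(l(l+1)) = √42 ℏ.
L_z = m_l ℏ = −3ℏ.
cos θ = L_z/|L| = -3/√42, so θ ≈ 117.6°.

θ ≈ 117.6°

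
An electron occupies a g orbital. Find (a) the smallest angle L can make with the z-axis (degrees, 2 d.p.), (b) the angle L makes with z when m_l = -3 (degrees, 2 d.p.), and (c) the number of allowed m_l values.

For a g orbital, l = 4.
cos θ_min = 4/√20, so θ_min ≈ 26.57°.
For m_l = -3: cos θ = -3/√20, θ ≈ 132.13°.
There are 2l+1 = 9 values of m_l.

θ_min ≈ 26.57°; θ(m_l=-3) ≈ 132.13°; 9 values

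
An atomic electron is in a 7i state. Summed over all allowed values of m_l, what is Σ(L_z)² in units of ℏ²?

The 7i subshell has l = 6.
m_l ∈ {-6, -5, -4, -3, -2, -1, 0, 1, 2, 3, 4, 5, 6}.
Σ m_l² = 2·(1 + 4 + 9 + 16 + 25 + 36) = 182.

Σ(L_z)² = 182 ℏ²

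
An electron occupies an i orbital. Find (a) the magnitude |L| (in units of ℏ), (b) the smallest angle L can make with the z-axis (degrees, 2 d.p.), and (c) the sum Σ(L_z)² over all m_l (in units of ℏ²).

|L| = √42 ℏ ≈ 6.481ℏ; θ_min ≈ 22.21°; Σ(L_z)² = 182 ℏ²

For an i orbital, l = 6.
|L| = ℏ√(6·7) = √42 ℏ ≈ 6.481ℏ.
cos θ_min = 6/√42, so θ_min ≈ 22.21°.
Σ m_l² = 182, so Σ(L_z)² = 182 ℏ².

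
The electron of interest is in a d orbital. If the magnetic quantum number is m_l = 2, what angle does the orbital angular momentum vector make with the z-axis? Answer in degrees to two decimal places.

The letter d corresponds to l = 2.
|L| = √(l(l+1)) ℏ = √6 ℏ.
L_z = m_l ℏ = 2ℏ.
cos θ = L_z/|L| = 2/√6, so θ ≈ 35.26°.

θ ≈ 35.26°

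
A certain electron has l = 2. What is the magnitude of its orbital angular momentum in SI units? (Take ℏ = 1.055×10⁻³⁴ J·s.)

|L| = 2.584×10⁻³⁴ J·s

|L| = ℏ√(l(l+1)) = ℏ√(2·3) = √6 ℏ
Numerically, |L| = 2.449 × (1.055×10⁻³⁴ J·s) = 2.584×10⁻³⁴ J·s.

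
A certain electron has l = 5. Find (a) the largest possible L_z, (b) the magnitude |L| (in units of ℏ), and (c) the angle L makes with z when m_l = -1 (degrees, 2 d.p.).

L_z,max = 5ℏ; |L| = √30 ℏ ≈ 5.477ℏ; θ(m_l=-1) ≈ 100.52°

L_z,max = lℏ = 5ℏ.
|L| = ℏ√(5·6) = √30 ℏ ≈ 5.477ℏ.
For m_l = -1: cos θ = -1/√30, θ ≈ 100.52°.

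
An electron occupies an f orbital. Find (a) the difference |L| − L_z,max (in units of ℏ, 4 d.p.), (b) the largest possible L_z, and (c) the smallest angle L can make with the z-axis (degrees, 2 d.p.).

An f state has l = 3.
|L| − L_z,max = (2√3 − 3)ℏ ≈ 0.4641ℏ.
L_z,max = lℏ = 3ℏ.
cos θ_min = 3/√12, so θ_min ≈ 30.00°.

|L|−L_z,max ≈ 0.4641ℏ; L_z,max = 3ℏ; θ_min ≈ 30.00°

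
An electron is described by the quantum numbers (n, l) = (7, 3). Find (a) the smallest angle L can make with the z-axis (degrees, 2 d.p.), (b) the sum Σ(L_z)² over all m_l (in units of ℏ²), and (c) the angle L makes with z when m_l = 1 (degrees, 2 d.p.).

cos θ_min = 3/√12, so θ_min ≈ 30.00°.
Σ m_l² = 28, so Σ(L_z)² = 28 ℏ².
For m_l = 1: cos θ = 1/√12, θ ≈ 73.22°.

θ_min ≈ 30.00°; Σ(L_z)² = 28 ℏ²; θ(m_l=1) ≈ 73.22°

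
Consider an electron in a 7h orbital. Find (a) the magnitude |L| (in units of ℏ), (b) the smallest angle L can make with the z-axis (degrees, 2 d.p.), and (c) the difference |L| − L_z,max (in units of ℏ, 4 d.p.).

|L| = √30 ℏ ≈ 5.477ℏ; θ_min ≈ 24.09°; |L|−L_z,max ≈ 0.4772ℏ

The 7h subshell has l = 5.
|L| = ℏ√(5·6) = √30 ℏ ≈ 5.477ℏ.
cos θ_min = 5/√30, so θ_min ≈ 24.09°.
|L| − L_z,max = (√30 − 5)ℏ ≈ 0.4772ℏ.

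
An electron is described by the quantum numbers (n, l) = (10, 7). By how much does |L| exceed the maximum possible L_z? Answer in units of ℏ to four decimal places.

|L| = 2√14 ℏ ≈ 7.4833ℏ, while L_z,max = lℏ = 7ℏ.
The difference is (2√14 − 7)ℏ ≈ 0.4833ℏ.

|L| − L_z,max ≈ 0.4833ℏ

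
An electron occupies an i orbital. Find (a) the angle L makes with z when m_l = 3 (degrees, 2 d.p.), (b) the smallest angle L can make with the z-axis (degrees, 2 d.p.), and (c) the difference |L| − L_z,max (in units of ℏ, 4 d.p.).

θ(m_l=3) ≈ 62.42°; θ_min ≈ 22.21°; |L|−L_z,max ≈ 0.4807ℏ

An i state has l = 6.
For m_l = 3: cos θ = 3/√42, θ ≈ 62.42°.
cos θ_min = 6/√42, so θ_min ≈ 22.21°.
|L| − L_z,max = (√42 − 6)ℏ ≈ 0.4807ℏ.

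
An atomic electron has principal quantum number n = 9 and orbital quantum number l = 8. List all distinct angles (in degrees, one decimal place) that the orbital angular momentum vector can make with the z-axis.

|L| = √(l(l+1)) ℏ = 6√2 ℏ.
cos θ = m_l/√72 for each m_l ∈ {-8, -7, -6, -5, -4, -3, -2, -1, 0, 1, 2, 3, 4, 5, 6, 7, 8}.

θ ∈ {19.5°, 34.4°, 45.0°, 53.9°, 61.9°, 69.3°, 76.4°, 83.2°, 90.0°, 96.8°, 103.6°, 110.7°, 118.1°, 126.1°, 135.0°, 145.6°, 160.5°}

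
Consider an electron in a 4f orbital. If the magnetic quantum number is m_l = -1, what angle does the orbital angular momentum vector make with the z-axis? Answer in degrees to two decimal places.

4f means n = 4, l = 3.
|L| = √(l(l+1)) ℏ = 2√3 ℏ.
L_z = m_l ℏ = −1ℏ.
cos θ = L_z/|L| = -1/√12, so θ ≈ 106.78°.

θ ≈ 106.78°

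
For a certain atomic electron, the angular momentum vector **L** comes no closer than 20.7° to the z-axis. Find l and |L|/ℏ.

l = 7, |L| = 2√14 ℏ ≈ 7.483ℏ

cos θ_min = l/√(l(l+1)) = √(l/(l+1)), so l/(l+1) = cos²(20.7°) = 0.8751.
l = cos²θ/sin²θ ≈ 7.
Then |L| = ℏ√(7·8) = 2√14 ℏ.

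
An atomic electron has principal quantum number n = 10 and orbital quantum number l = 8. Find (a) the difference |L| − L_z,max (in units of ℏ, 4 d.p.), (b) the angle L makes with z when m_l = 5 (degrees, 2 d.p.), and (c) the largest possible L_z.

|L| − L_z,max = (6√2 − 8)ℏ ≈ 0.4853ℏ.
For m_l = 5: cos θ = 5/√72, θ ≈ 53.90°.
L_z,max = lℏ = 8ℏ.

|L|−L_z,max ≈ 0.4853ℏ; θ(m_l=5) ≈ 53.90°; L_z,max = 8ℏ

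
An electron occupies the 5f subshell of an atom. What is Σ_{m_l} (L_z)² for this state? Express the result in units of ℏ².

The 5f subshell has l = 3.
The allowed m_l values are -3, -2, -1, 0, 1, 2, 3.
Σ m_l² = 2·(1 + 4 + 9) = 28.

Σ(L_z)² = 28 ℏ²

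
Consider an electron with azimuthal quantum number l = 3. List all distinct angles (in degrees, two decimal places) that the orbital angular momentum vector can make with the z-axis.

|L|² = l(l+1)ℏ² = 12ℏ², so |L| = 2√3 ℏ.
cos θ = m_l/√12 for each m_l ∈ {-3, -2, -1, 0, 1, 2, 3}.

θ ∈ {30.00°, 54.74°, 73.22°, 90.00°, 106.78°, 125.26°, 150.00°}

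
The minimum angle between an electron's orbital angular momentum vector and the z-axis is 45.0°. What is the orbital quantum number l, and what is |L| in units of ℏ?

l = 1, |L| = √2 ℏ ≈ 1.414ℏ

At minimum angle, m_l = l, so cos θ = l/√(l(l+1)); cos²θ = l/(l+1) = 0.5000.
Solving: l = 1.
Then |L| = ℏ√(1·2) = √2 ℏ.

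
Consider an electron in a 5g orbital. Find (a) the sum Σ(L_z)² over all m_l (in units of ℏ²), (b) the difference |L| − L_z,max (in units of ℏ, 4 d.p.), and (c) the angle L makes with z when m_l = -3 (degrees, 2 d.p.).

Σ(L_z)² = 60 ℏ²; |L|−L_z,max ≈ 0.4721ℏ; θ(m_l=-3) ≈ 132.13°

For 5g, l = 4.
Σ m_l² = 60, so Σ(L_z)² = 60 ℏ².
|L| − L_z,max = (2√5 − 4)ℏ ≈ 0.4721ℏ.
For m_l = -3: cos θ = -3/√20, θ ≈ 132.13°.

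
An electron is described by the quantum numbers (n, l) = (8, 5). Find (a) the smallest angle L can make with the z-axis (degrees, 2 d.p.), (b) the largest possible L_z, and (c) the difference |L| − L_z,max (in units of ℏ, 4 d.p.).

θ_min ≈ 24.09°; L_z,max = 5ℏ; |L|−L_z,max ≈ 0.4772ℏ

cos θ_min = 5/√30, so θ_min ≈ 24.09°.
L_z,max = lℏ = 5ℏ.
|L| − L_z,max = (√30 − 5)ℏ ≈ 0.4772ℏ.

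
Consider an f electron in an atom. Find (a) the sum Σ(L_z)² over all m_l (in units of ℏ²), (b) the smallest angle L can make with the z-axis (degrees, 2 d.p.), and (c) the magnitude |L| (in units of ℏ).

The letter f corresponds to l = 3.
Σ m_l² = 28, so Σ(L_z)² = 28 ℏ².
cos θ_min = 3/√12, so θ_min ≈ 30.00°.
|L| = ℏ√(3·4) = 2√3 ℏ ≈ 3.464ℏ.

Σ(L_z)² = 28 ℏ²; θ_min ≈ 30.00°; |L| = 2√3 ℏ ≈ 3.464ℏ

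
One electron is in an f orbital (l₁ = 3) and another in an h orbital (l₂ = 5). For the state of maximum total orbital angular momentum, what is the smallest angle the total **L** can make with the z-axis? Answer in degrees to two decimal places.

θ_min ≈ 19.47°

L runs from |3 − 5| = 2 to 3 + 5 = 8.
Allowed values: L = 2, 3, 4, 5, 6, 7, 8.
The maximum is L = 8, with |L_tot| = ℏ√(8·9) = 6√2 ℏ.
The minimum angle with z is arccos(8/√72) ≈ 19.47°.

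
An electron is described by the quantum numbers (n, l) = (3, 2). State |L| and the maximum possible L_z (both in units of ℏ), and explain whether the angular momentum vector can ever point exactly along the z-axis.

|L| = √6 ℏ ≈ 2.4495ℏ, while L_z,max = lℏ = 2ℏ.
Since |L| > L_z,max, the vector can never point exactly along z; the closest it comes is θ_min = arccos(2/√6) ≈ 35.3°.

No: L_z,max = 2ℏ < |L| = √6 ℏ ≈ 2.449ℏ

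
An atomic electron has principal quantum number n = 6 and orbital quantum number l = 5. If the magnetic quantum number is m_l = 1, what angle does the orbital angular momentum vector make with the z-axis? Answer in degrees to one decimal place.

θ ≈ 79.5°

|L| = ℏ√(l(l+1)) = √30 ℏ.
L_z = m_l ℏ = 1ℏ.
cos θ = L_z/|L| = 1/√30, so θ ≈ 79.5°.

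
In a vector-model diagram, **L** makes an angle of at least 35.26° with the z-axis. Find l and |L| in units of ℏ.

l = 2, |L| = √6 ℏ ≈ 2.449ℏ

cos θ_min = l/√(l(l+1)) = √(l/(l+1)), so l/(l+1) = cos²(35.26°) = 0.6667.
l = cos²θ/sin²θ ≈ 2.
Then |L| = ℏ√(2·3) = √6 ℏ.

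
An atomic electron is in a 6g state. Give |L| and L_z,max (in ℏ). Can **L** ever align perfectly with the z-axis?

No: L_z,max = 4ℏ < |L| = 2√5 ℏ ≈ 4.472ℏ

For 6g, l = 4.
|L| = 2√5 ℏ ≈ 4.4721ℏ, while L_z,max = lℏ = 4ℏ.
Since |L| > L_z,max, the vector can never point exactly along z; the closest it comes is θ_min = arccos(4/√20) ≈ 26.6°.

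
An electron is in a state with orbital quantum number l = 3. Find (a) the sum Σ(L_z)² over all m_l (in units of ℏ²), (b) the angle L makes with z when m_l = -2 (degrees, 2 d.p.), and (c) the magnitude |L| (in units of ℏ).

Σ(L_z)² = 28 ℏ²; θ(m_l=-2) ≈ 125.26°; |L| = 2√3 ℏ ≈ 3.464ℏ

Σ m_l² = 28, so Σ(L_z)² = 28 ℏ².
For m_l = -2: cos θ = -2/√12, θ ≈ 125.26°.
|L| = ℏ√(3·4) = 2√3 ℏ ≈ 3.464ℏ.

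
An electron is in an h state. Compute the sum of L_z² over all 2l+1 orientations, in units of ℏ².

Σ(L_z)² = 110 ℏ²

The letter h corresponds to l = 5.
m_l ∈ {-5, -4, -3, -2, -1, 0, 1, 2, 3, 4, 5}.
Summing m² from −5 to 5: Σ m_l² = 110.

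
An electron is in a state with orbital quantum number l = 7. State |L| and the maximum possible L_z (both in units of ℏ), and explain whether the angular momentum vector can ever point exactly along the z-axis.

No: L_z,max = 7ℏ < |L| = 2√14 ℏ ≈ 7.483ℏ

|L| = 2√14 ℏ ≈ 7.4833ℏ, while L_z,max = lℏ = 7ℏ.
Since |L| > L_z,max, the vector can never point exactly along z; the closest it comes is θ_min = arccos(7/√56) ≈ 20.7°.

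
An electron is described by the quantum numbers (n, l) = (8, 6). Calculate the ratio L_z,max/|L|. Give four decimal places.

L_z,max/|L| = 0.9258

|L| = √42 ℏ ≈ 6.4807ℏ, while L_z,max = lℏ = 6ℏ.
L_z,max/|L| = 6/√42 = 0.9258.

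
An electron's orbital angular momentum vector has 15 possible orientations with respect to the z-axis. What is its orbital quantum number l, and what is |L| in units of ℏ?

Since there are 2l+1 = 15 values of m_l, l = 7.
Then |L| = √(l(l+1)) ℏ = 2√14 ℏ.

l = 7, |L| = 2√14 ℏ ≈ 7.483ℏ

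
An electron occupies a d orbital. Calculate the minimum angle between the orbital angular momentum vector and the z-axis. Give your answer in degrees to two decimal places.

For a d orbital, l = 2.
|L| = √(l(l+1)) ℏ = √6 ℏ.
The smallest angle corresponds to the largest L_z, i.e. m_l = l = 2, giving L_z = 2ℏ.
cos θ_min = 2/√6, so θ_min ≈ 35.26°.

θ_min ≈ 35.26°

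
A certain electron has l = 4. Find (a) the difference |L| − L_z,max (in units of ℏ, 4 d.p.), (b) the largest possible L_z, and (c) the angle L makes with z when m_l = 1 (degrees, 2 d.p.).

|L| − L_z,max = (2√5 − 4)ℏ ≈ 0.4721ℏ.
L_z,max = lℏ = 4ℏ.
For m_l = 1: cos θ = 1/√20, θ ≈ 77.08°.

|L|−L_z,max ≈ 0.4721ℏ; L_z,max = 4ℏ; θ(m_l=1) ≈ 77.08°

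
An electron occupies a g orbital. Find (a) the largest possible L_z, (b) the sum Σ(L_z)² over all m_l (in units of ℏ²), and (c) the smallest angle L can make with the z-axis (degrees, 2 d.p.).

The letter g corresponds to l = 4.
L_z,max = lℏ = 4ℏ.
Σ m_l² = 60, so Σ(L_z)² = 60 ℏ².
cos θ_min = 4/√20, so θ_min ≈ 26.57°.

L_z,max = 4ℏ; Σ(L_z)² = 60 ℏ²; θ_min ≈ 26.57°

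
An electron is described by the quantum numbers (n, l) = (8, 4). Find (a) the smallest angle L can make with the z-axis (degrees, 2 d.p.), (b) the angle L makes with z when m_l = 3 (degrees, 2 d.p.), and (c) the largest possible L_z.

θ_min ≈ 26.57°; θ(m_l=3) ≈ 47.87°; L_z,max = 4ℏ

cos θ_min = 4/√20, so θ_min ≈ 26.57°.
For m_l = 3: cos θ = 3/√20, θ ≈ 47.87°.
L_z,max = lℏ = 4ℏ.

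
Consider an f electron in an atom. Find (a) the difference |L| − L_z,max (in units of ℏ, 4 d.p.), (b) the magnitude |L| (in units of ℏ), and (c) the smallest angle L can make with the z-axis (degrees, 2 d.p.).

An f state has l = 3.
|L| − L_z,max = (2√3 − 3)ℏ ≈ 0.4641ℏ.
|L| = ℏ√(3·4) = 2√3 ℏ ≈ 3.464ℏ.
cos θ_min = 3/√12, so θ_min ≈ 30.00°.

|L|−L_z,max ≈ 0.4641ℏ; |L| = 2√3 ℏ ≈ 3.464ℏ; θ_min ≈ 30.00°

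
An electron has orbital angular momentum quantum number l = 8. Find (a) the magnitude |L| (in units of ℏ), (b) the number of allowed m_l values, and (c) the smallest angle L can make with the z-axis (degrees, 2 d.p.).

|L| = 6√2 ℏ ≈ 8.485ℏ; 17 values; θ_min ≈ 19.47°

|L| = ℏ√(8·9) = 6√2 ℏ ≈ 8.485ℏ.
There are 2l+1 = 17 values of m_l.
cos θ_min = 8/√72, so θ_min ≈ 19.47°.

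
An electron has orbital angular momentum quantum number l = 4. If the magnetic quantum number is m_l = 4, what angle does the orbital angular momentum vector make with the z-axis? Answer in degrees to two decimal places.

|L| = ℏ√(l(l+1)) = 2√5 ℏ.
L_z = m_l ℏ = 4ℏ.
cos θ = L_z/|L| = 4/√20, so θ ≈ 26.57°.

θ ≈ 26.57°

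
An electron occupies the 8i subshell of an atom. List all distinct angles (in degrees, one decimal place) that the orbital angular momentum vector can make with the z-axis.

8i means n = 8, l = 6.
|L| = √(l(l+1)) ℏ = √42 ℏ.
cos θ = m_l/√42 for each m_l ∈ {-6, -5, -4, -3, -2, -1, 0, 1, 2, 3, 4, 5, 6}.

θ ∈ {22.2°, 39.5°, 51.9°, 62.4°, 72.0°, 81.1°, 90.0°, 98.9°, 108.0°, 117.6°, 128.1°, 140.5°, 157.8°}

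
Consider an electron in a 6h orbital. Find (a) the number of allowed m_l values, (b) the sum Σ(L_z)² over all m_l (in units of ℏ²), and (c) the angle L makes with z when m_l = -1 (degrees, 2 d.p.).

11 values; Σ(L_z)² = 110 ℏ²; θ(m_l=-1) ≈ 100.52°

For 6h, l = 5.
There are 2l+1 = 11 values of m_l.
Σ m_l² = 110, so Σ(L_z)² = 110 ℏ².
For m_l = -1: cos θ = -1/√30, θ ≈ 100.52°.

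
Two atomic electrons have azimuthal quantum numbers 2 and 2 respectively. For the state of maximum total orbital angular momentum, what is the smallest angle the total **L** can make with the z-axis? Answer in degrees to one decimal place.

θ_min ≈ 26.6°

L runs from |2 − 2| = 0 to 2 + 2 = 4.
Allowed values: L = 0, 1, 2, 3, 4.
The maximum is L = 4, with |L_tot| = ℏ√(4·5) = 2√5 ℏ.
The minimum angle with z is arccos(4/√20) ≈ 26.6°.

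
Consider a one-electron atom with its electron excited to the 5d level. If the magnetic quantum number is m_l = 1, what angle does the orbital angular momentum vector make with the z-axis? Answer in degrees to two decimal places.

The 5d level has l = 2.
|L|² = l(l+1)ℏ² = 6ℏ², so |L| = √6 ℏ.
L_z = m_l ℏ = 1ℏ.
cos θ = L_z/|L| = 1/√6, so θ ≈ 65.91°.

θ ≈ 65.91°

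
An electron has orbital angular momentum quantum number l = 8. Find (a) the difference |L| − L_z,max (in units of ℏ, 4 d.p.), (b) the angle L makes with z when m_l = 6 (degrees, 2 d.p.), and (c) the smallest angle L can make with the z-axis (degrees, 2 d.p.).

|L| − L_z,max = (6√2 − 8)ℏ ≈ 0.4853ℏ.
For m_l = 6: cos θ = 6/√72, θ ≈ 45.00°.
cos θ_min = 8/√72, so θ_min ≈ 19.47°.

|L|−L_z,max ≈ 0.4853ℏ; θ(m_l=6) ≈ 45.00°; θ_min ≈ 19.47°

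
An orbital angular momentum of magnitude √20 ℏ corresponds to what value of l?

l = 4

(|L|/ℏ)² = l(l+1) = 20.
Solving: l = 4.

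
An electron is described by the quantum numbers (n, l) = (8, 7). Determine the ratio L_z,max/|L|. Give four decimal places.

|L| = 2√14 ℏ ≈ 7.4833ℏ, while L_z,max = lℏ = 7ℏ.
L_z,max/|L| = 7/√56 = 0.9354.

L_z,max/|L| = 0.9354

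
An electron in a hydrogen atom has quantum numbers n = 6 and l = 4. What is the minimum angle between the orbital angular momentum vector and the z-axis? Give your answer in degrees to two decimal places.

θ_min ≈ 26.57°

|L|² = l(l+1)ℏ² = 20ℏ², so |L| = 2√5 ℏ.
The smallest angle corresponds to the largest L_z, i.e. m_l = l = 4, giving L_z = 4ℏ.
cos θ_min = 4/√20, so θ_min ≈ 26.57°.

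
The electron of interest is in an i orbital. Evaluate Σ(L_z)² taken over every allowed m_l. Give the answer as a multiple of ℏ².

The letter i corresponds to l = 6.
The allowed m_l values are -6, -5, -4, -3, -2, -1, 0, 1, 2, 3, 4, 5, 6.
Summing m² from −6 to 6: Σ m_l² = 182.

Σ(L_z)² = 182 ℏ²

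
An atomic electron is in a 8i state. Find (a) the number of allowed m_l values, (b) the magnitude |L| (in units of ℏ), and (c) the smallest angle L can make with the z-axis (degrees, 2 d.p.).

13 values; |L| = √42 ℏ ≈ 6.481ℏ; θ_min ≈ 22.21°

8i means n = 8, l = 6.
There are 2l+1 = 13 values of m_l.
|L| = ℏ√(6·7) = √42 ℏ ≈ 6.481ℏ.
cos θ_min = 6/√42, so θ_min ≈ 22.21°.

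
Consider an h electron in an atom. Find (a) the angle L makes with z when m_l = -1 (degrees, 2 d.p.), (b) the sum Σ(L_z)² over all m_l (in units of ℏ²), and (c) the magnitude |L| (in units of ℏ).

θ(m_l=-1) ≈ 100.52°; Σ(L_z)² = 110 ℏ²; |L| = √30 ℏ ≈ 5.477ℏ

For an h orbital, l = 5.
For m_l = -1: cos θ = -1/√30, θ ≈ 100.52°.
Σ m_l² = 110, so Σ(L_z)² = 110 ℏ².
|L| = ℏ√(5·6) = √30 ℏ ≈ 5.477ℏ.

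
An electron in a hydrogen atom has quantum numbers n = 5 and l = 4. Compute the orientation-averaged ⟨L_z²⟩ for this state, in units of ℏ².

The allowed m_l values are -4, -3, -2, -1, 0, 1, 2, 3, 4.
⟨L_z²⟩ = ℏ²·l(l+1)/3 = 6.667ℏ².

⟨L_z²⟩ = 6.667 ℏ²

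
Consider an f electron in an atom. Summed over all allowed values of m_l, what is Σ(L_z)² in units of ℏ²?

Σ(L_z)² = 28 ℏ²

The letter f corresponds to l = 3.
m_l ∈ {-3, -2, -1, 0, 1, 2, 3}.
Summing m² from −3 to 3: Σ m_l² = 28.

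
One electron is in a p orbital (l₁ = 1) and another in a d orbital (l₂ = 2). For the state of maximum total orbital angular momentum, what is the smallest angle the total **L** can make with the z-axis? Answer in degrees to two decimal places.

θ_min ≈ 30.00°

By the triangle rule, |l₁ − l₂| ≤ L ≤ l₁ + l₂.
Allowed values: L = 1, 2, 3.
The maximum is L = 3, with |L_tot| = ℏ√(3·4) = 2√3 ℏ.
The minimum angle with z is arccos(3/√12) ≈ 30.00°.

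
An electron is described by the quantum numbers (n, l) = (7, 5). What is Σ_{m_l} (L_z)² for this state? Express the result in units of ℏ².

The allowed m_l values are -5, -4, -3, -2, -1, 0, 1, 2, 3, 4, 5.
Summing m² from −5 to 5: Σ m_l² = 110.

Σ(L_z)² = 110 ℏ²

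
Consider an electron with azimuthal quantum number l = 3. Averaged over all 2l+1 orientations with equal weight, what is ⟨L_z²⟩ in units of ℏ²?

⟨L_z²⟩ = 4 ℏ²

The allowed m_l values are -3, -2, -1, 0, 1, 2, 3.
⟨L_z²⟩ = ℏ²·(Σ m_l²)/(2l+1) = ℏ²·28/7 = 4ℏ².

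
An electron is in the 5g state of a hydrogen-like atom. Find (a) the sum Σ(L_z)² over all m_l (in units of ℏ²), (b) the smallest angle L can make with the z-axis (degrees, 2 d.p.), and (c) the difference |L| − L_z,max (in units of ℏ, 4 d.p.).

For 5g, l = 4.
Σ m_l² = 60, so Σ(L_z)² = 60 ℏ².
cos θ_min = 4/√20, so θ_min ≈ 26.57°.
|L| − L_z,max = (2√5 − 4)ℏ ≈ 0.4721ℏ.

Σ(L_z)² = 60 ℏ²; θ_min ≈ 26.57°; |L|−L_z,max ≈ 0.4721ℏ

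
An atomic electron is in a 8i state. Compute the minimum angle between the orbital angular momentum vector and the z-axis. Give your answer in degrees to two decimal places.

For 8i, l = 6.
|L| = ℏ√(l(l+1)) = √42 ℏ.
The smallest angle corresponds to the largest L_z, i.e. m_l = l = 6, giving L_z = 6ℏ.
cos θ_min = 6/√42, so θ_min ≈ 22.21°.

θ_min ≈ 22.21°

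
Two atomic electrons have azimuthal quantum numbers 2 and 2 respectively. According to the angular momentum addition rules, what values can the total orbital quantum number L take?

L runs from |2 − 2| = 0 to 2 + 2 = 4.
Allowed values: L = 0, 1, 2, 3, 4.

L = 0, 1, 2, 3, 4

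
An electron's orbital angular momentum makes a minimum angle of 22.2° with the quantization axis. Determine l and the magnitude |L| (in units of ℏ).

l = 6, |L| = √42 ℏ ≈ 6.481ℏ

At minimum angle, m_l = l, so cos θ = l/√(l(l+1)); cos²θ = l/(l+1) = 0.8572.
Solving: l = 6.
Then |L| = ℏ√(6·7) = √42 ℏ.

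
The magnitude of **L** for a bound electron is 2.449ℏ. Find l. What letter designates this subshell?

|L| = ℏ√(l(l+1)), so l(l+1) = 6.
Solving: l = 2.

l = 2 (d orbital)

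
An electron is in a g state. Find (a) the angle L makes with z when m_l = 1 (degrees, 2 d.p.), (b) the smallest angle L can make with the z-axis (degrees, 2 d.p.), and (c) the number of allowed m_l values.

θ(m_l=1) ≈ 77.08°; θ_min ≈ 26.57°; 9 values

The letter g corresponds to l = 4.
For m_l = 1: cos θ = 1/√20, θ ≈ 77.08°.
cos θ_min = 4/√20, so θ_min ≈ 26.57°.
There are 2l+1 = 9 values of m_l.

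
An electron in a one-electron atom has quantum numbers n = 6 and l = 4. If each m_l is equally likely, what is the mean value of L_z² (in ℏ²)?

m_l ∈ {-4, -3, -2, -1, 0, 1, 2, 3, 4}.
Average of L_z² over 9 states: 60/9 ℏ² = 6.667 ℏ².

⟨L_z²⟩ = 6.667 ℏ²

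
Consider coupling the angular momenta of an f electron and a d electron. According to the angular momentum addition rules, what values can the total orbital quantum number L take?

The total orbital quantum number L ranges from |l₁ − l₂| to l₁ + l₂ in integer steps.
L ∈ {1, 2, 3, 4, 5}.

L = 1, 2, 3, 4, 5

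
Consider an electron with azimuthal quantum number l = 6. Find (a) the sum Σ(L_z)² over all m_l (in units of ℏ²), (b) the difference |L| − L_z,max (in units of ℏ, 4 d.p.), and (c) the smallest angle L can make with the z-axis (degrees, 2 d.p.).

Σ m_l² = 182, so Σ(L_z)² = 182 ℏ².
|L| − L_z,max = (√42 − 6)ℏ ≈ 0.4807ℏ.
cos θ_min = 6/√42, so θ_min ≈ 22.21°.

Σ(L_z)² = 182 ℏ²; |L|−L_z,max ≈ 0.4807ℏ; θ_min ≈ 22.21°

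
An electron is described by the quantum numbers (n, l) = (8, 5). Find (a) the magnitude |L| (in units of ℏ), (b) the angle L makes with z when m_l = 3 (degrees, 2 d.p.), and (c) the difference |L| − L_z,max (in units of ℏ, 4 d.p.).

|L| = √30 ℏ ≈ 5.477ℏ; θ(m_l=3) ≈ 56.79°; |L|−L_z,max ≈ 0.4772ℏ

|L| = ℏ√(5·6) = √30 ℏ ≈ 5.477ℏ.
For m_l = 3: cos θ = 3/√30, θ ≈ 56.79°.
|L| − L_z,max = (√30 − 5)ℏ ≈ 0.4772ℏ.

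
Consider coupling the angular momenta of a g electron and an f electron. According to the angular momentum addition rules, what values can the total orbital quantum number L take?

L runs from |4 − 3| = 1 to 4 + 3 = 7.
So L can be 1, 2, 3, 4, 5, 6, 7.

L = 1, 2, 3, 4, 5, 6, 7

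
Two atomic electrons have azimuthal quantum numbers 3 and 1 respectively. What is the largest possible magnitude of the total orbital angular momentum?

The total orbital quantum number L ranges from |l₁ − l₂| to l₁ + l₂ in integer steps.
Allowed values: L = 2, 3, 4.
The largest magnitude corresponds to L = 4: |L_tot| = ℏ√(4·5) = 2√5 ℏ.

|L_tot|_max = 2√5 ℏ ≈ 4.472ℏ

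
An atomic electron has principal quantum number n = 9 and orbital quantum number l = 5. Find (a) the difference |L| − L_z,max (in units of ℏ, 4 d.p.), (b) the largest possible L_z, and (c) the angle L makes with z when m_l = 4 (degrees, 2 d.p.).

|L| − L_z,max = (√30 − 5)ℏ ≈ 0.4772ℏ.
L_z,max = lℏ = 5ℏ.
For m_l = 4: cos θ = 4/√30, θ ≈ 43.09°.

|L|−L_z,max ≈ 0.4772ℏ; L_z,max = 5ℏ; θ(m_l=4) ≈ 43.09°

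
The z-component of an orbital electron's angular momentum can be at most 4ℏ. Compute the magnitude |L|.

L_z,max = lℏ, so l = 4.
Then |L| = ℏ√(4·5) = 2√5 ℏ.

|L| = 2√5 ℏ ≈ 4.472ℏ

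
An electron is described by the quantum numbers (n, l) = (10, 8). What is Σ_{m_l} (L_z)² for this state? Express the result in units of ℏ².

Σ(L_z)² = 408 ℏ²

m_l ∈ {-8, -7, -6, -5, -4, -3, -2, -1, 0, 1, 2, 3, 4, 5, 6, 7, 8}.
Σ m_l² = l(l+1)(2l+1)/3 = 8·9·17/3 = 408.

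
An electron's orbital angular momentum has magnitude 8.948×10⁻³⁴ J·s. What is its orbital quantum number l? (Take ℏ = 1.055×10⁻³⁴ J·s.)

In units of ℏ, |L| ≈ 8.482.
(|L|/ℏ)² = l(l+1) ≈ 71.94 ⇒ l = 8.

l = 8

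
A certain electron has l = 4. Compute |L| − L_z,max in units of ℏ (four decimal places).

|L| = 2√5 ℏ ≈ 4.4721ℏ, while L_z,max = lℏ = 4ℏ.
The difference is (2√5 − 4)ℏ ≈ 0.4721ℏ.

|L| − L_z,max ≈ 0.4721ℏ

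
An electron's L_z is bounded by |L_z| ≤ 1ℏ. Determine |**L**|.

L_z,max = lℏ, so l = 1.
Then |L| = ℏ√(1·2) = √2 ℏ.

|L| = √2 ℏ ≈ 1.414ℏ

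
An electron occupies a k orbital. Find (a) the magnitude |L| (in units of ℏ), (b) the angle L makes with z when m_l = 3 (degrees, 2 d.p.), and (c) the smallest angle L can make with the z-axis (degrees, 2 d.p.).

The letter k corresponds to l = 7.
|L| = ℏ√(7·8) = 2√14 ℏ ≈ 7.483ℏ.
For m_l = 3: cos θ = 3/√56, θ ≈ 66.37°.
cos θ_min = 7/√56, so θ_min ≈ 20.70°.

|L| = 2√14 ℏ ≈ 7.483ℏ; θ(m_l=3) ≈ 66.37°; θ_min ≈ 20.70°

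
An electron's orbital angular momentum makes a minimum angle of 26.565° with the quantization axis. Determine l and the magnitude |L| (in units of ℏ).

l = 4, |L| = 2√5 ℏ ≈ 4.472ℏ

cos θ_min = l/√(l(l+1)) = √(l/(l+1)), so l/(l+1) = cos²(26.565°) = 0.8000.
Thus l = 0.8000/(1 − 0.8000) ≈ 4.
Then |L| = ℏ√(4·5) = 2√5 ℏ.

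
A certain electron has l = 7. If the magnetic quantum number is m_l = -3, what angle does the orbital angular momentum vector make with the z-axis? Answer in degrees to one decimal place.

|L| = ℏ√(l(l+1)) = 2√14 ℏ.
L_z = m_l ℏ = −3ℏ.
cos θ = L_z/|L| = -3/√56, so θ ≈ 113.6°.

θ ≈ 113.6°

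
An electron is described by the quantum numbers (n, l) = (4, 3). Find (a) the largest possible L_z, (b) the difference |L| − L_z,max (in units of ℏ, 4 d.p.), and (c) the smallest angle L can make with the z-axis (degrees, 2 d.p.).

L_z,max = lℏ = 3ℏ.
|L| − L_z,max = (2√3 − 3)ℏ ≈ 0.4641ℏ.
cos θ_min = 3/√12, so θ_min ≈ 30.00°.

L_z,max = 3ℏ; |L|−L_z,max ≈ 0.4641ℏ; θ_min ≈ 30.00°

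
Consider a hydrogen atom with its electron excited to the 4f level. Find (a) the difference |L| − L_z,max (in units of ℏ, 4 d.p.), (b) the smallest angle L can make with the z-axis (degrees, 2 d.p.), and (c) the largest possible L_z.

The 4f level has l = 3.
|L| − L_z,max = (2√3 − 3)ℏ ≈ 0.4641ℏ.
cos θ_min = 3/√12, so θ_min ≈ 30.00°.
L_z,max = lℏ = 3ℏ.

|L|−L_z,max ≈ 0.4641ℏ; θ_min ≈ 30.00°; L_z,max = 3ℏ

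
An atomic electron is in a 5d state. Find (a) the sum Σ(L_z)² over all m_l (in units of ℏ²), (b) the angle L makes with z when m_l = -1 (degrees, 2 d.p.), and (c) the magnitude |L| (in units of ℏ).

Σ(L_z)² = 10 ℏ²; θ(m_l=-1) ≈ 114.09°; |L| = √6 ℏ ≈ 2.449ℏ

For 5d, l = 2.
Σ m_l² = 10, so Σ(L_z)² = 10 ℏ².
For m_l = -1: cos θ = -1/√6, θ ≈ 114.09°.
|L| = ℏ√(2·3) = √6 ℏ ≈ 2.449ℏ.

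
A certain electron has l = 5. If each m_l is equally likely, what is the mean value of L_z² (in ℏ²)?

The allowed m_l values are -5, -4, -3, -2, -1, 0, 1, 2, 3, 4, 5.
Average of L_z² over 11 states: 110/11 ℏ² = 10 ℏ².

⟨L_z²⟩ = 10 ℏ²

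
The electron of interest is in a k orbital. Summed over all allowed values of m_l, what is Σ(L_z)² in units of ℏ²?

Σ(L_z)² = 280 ℏ²

The letter k corresponds to l = 7.
m_l ∈ {-7, -6, -5, -4, -3, -2, -1, 0, 1, 2, 3, 4, 5, 6, 7}.
Summing m² from −7 to 7: Σ m_l² = 280.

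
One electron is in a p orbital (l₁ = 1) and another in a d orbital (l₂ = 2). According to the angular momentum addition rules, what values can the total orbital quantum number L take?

L = 1, 2, 3

By the triangle rule, |l₁ − l₂| ≤ L ≤ l₁ + l₂.
L ∈ {1, 2, 3}.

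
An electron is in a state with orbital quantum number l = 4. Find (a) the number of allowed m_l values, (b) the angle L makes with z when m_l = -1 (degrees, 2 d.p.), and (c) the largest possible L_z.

There are 2l+1 = 9 values of m_l.
For m_l = -1: cos θ = -1/√20, θ ≈ 102.92°.
L_z,max = lℏ = 4ℏ.

9 values; θ(m_l=-1) ≈ 102.92°; L_z,max = 4ℏ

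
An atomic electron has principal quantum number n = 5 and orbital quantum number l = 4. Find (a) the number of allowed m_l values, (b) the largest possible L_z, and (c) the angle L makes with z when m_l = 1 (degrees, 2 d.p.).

9 values; L_z,max = 4ℏ; θ(m_l=1) ≈ 77.08°

There are 2l+1 = 9 values of m_l.
L_z,max = lℏ = 4ℏ.
For m_l = 1: cos θ = 1/√20, θ ≈ 77.08°.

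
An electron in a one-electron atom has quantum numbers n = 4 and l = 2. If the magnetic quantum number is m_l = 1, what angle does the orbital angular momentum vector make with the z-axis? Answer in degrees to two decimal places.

θ ≈ 65.91°

|L|² = l(l+1)ℏ² = 6ℏ², so |L| = √6 ℏ.
L_z = m_l ℏ = 1ℏ.
cos θ = L_z/|L| = 1/√6, so θ ≈ 65.91°.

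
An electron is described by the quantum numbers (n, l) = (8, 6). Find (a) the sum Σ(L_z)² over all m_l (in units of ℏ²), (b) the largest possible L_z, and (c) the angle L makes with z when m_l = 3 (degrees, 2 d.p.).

Σ m_l² = 182, so Σ(L_z)² = 182 ℏ².
L_z,max = lℏ = 6ℏ.
For m_l = 3: cos θ = 3/√42, θ ≈ 62.42°.

Σ(L_z)² = 182 ℏ²; L_z,max = 6ℏ; θ(m_l=3) ≈ 62.42°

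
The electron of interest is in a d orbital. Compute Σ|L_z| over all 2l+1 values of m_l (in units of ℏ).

The letter d corresponds to l = 2.
The allowed m_l values are -2, -1, 0, 1, 2.
Σ|m_l| = l(l+1) = 6.

Σ|L_z| = 6 ℏ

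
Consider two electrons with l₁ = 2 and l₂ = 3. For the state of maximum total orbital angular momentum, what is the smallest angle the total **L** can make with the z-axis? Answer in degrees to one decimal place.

θ_min ≈ 24.1°

L runs from |2 − 3| = 1 to 2 + 3 = 5.
L ∈ {1, 2, 3, 4, 5}.
The maximum is L = 5, with |L_tot| = ℏ√(5·6) = √30 ℏ.
The minimum angle with z is arccos(5/√30) ≈ 24.1°.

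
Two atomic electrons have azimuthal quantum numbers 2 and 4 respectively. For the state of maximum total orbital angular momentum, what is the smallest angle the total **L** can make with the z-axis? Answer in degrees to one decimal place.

θ_min ≈ 22.2°

By the triangle rule, |l₁ − l₂| ≤ L ≤ l₁ + l₂.
Allowed values: L = 2, 3, 4, 5, 6.
The maximum is L = 6, with |L_tot| = ℏ√(6·7) = √42 ℏ.
The minimum angle with z is arccos(6/√42) ≈ 22.2°.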